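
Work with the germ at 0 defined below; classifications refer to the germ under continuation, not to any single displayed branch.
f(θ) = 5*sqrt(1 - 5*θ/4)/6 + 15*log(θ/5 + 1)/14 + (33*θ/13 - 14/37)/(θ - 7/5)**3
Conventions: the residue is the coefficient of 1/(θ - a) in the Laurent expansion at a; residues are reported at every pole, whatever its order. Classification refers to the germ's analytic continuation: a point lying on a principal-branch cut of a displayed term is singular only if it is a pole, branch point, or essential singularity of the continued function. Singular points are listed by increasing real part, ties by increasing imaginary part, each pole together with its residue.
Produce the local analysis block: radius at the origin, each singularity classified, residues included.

Radius of convergence at 0: 4/5.
At -5: a logarithmic branch point.
At 4/5: an algebraic (square-root) branch point.
At 7/5: a pole of order 3; residue 0.

Denominator factor (θ - 7/5)^3: pole of order 3 at 7/5, modulus 7/5.
Branch term (15/14)*log(1 - θ/(-5)): its argument vanishes at θ = -5, a logarithmic branch point, modulus 5.
Branch term (5/6)*sqrt(1 - θ/(4/5)): its argument vanishes at θ = 4/5, a square-root branch point, modulus 4/5.
The radius of convergence is the smallest modulus among the singular points: 4/5.
The branch terms are analytic at 7/5 and contribute nothing to the residue; only the rational part matters.
At the order-3 pole 7/5 set g(θ) = (θ - (7/5))^3*(rational part) = 33*θ/13 - 14/37.
Order-3 pole: residue = g''(a)/2; g''(7/5) = 0, so the residue is 0.
List the singular points by increasing real part (a conjugate pair: the negative imaginary part first).


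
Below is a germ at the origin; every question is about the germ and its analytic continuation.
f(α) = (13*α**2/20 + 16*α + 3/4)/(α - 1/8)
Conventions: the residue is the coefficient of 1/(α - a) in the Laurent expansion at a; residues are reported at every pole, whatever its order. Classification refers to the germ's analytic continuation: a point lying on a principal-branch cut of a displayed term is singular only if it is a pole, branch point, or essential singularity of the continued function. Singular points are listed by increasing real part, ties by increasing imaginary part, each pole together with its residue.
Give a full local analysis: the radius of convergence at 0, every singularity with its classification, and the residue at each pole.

Denominator factor (α - 1/8): pole of order 1 at 1/8, modulus 1/8.
The radius of convergence is the smallest modulus among the singular points: 1/8.
At the order-1 pole 1/8 set g(α) = (α - (1/8))*f(α) = 13*α**2/20 + 16*α + 3/4.
Simple pole: residue = g(a) at a = 1/8, which is 3533/1280.

Radius of convergence at 0: 1/8.
At 1/8: a pole of order 1; residue 3533/1280.


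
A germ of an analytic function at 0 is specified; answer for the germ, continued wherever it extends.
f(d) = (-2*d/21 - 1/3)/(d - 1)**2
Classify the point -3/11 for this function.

Denominator factors: d - 1 = -14/11 at d = -3/11 — none vanishes.
So the germ continues analytically to -3/11.

The point is a regular point.


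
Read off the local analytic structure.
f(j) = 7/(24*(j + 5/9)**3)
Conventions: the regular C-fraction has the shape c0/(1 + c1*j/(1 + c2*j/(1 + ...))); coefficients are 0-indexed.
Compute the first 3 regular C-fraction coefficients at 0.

The regular C-fraction coefficients are [1701/1000, 27/5, -9/5].

Taylor coefficients (expand at 0): a_0 = 1701/1000, a_1 = -45927/5000, a_2 = 413343/12500.
c0 = a_0 = 1701/1000. Peel one level at a time: if S = 1 + c*j/S' with S'(0) = 1, then c is the j-coefficient of S and S' = c*j/(S - 1).
S_1 = c0/f = 1 + (27/5)*j + (243/25)*j^2 + ...; c1 = 27/5.
S_2 = c1*j/(S_1 - 1) = 1 + (-9/5)*j + ...; c2 = -9/5.


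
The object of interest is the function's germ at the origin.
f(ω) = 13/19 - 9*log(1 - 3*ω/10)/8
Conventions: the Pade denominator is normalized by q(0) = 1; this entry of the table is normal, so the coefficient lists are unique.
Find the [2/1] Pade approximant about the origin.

The Pade approximant has numerator coefficients [13/19, 61/304, -27/1600]; denominator coefficients [1, -1/5].

Taylor coefficients needed (expand at 0): a_0 = 13/19, a_1 = 27/80, a_2 = 81/1600, a_3 = 81/8000.
Write the denominator as Q(ω) = 1 + q1*ω. Requiring Q*f - P = O(ω^4) with deg P <= 2 kills the coefficients of ω^3..ω^3 in Q*f:
  ω^3: a_3 + q1*a_2 = 0, i.e. 81/8000 + (81/1600)*q1 = 0.
Solving this linear system: q1 = -1/5.
The numerator is Q*f truncated at degree 2: P0 = a_0 = 13/19; P1 = a_1 + q1*a_0 = 61/304; P2 = a_2 + q1*a_1 = -27/1600.


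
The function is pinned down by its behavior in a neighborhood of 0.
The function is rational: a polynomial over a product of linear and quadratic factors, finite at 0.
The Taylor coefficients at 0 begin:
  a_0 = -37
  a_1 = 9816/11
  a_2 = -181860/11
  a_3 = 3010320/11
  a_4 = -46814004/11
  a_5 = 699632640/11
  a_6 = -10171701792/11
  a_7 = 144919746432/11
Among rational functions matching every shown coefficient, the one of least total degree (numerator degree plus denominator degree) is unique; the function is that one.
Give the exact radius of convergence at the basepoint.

No rational of total degree below 5 reproduces all 8 coefficients; solving the [1/4] Pade equations on them gives f(ρ) = (4*ρ/33 - 37/36)/(ρ**2 - 2*ρ - 1/6)**2, whose expansion matches every shown term.
Denominator factor (ρ**2 - 2*ρ - 1/6)^2: discriminant 14/3, real irrational roots 1 + (1/6)*sqrt(42) and 1 - (1/6)*sqrt(42); poles of order 2, moduli 1 + (1/6)*sqrt(42) and -1 + (1/6)*sqrt(42).
The radius of convergence is the smallest modulus among the singular points: -1 + (1/6)*sqrt(42).

The radius of convergence is -1 + (1/6)*sqrt(42).


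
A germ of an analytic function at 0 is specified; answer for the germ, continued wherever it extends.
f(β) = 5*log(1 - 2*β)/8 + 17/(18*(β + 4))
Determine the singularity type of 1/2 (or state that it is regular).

The term (5/8)*log(1 - β/(1/2)) has argument 1 - 1/2/(1/2) = 0 at 1/2: a logarithmic (infinitely-sheeted) branch point; the remaining terms are analytic or single-valued there.

The point is a logarithmic branch point.


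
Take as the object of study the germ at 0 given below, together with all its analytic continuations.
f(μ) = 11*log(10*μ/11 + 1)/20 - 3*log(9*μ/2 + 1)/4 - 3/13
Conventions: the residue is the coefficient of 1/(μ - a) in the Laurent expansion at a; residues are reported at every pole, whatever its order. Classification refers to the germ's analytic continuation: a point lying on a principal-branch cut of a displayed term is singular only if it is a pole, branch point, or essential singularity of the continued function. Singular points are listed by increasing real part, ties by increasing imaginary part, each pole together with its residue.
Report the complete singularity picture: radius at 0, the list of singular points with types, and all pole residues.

Branch term (-3/4)*log(1 - μ/(-2/9)): its argument vanishes at μ = -2/9, a logarithmic branch point, modulus 2/9.
Branch term (11/20)*log(1 - μ/(-11/10)): its argument vanishes at μ = -11/10, a logarithmic branch point, modulus 11/10.
The radius of convergence is the smallest modulus among the singular points: 2/9.
List the singular points by increasing real part (a conjugate pair: the negative imaginary part first).

Radius of convergence at 0: 2/9.
At -11/10: a logarithmic branch point.
At -2/9: a logarithmic branch point.


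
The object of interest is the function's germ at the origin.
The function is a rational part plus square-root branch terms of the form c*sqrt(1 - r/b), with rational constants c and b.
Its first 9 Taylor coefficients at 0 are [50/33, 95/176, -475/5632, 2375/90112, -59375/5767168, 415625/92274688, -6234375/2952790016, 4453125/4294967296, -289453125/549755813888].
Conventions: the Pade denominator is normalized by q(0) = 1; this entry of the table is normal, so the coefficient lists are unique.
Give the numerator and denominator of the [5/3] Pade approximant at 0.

Taylor coefficients needed (read off): a_0 = 50/33, a_1 = 95/176, a_2 = -475/5632, a_3 = 2375/90112, a_4 = -59375/5767168, a_5 = 415625/92274688, a_6 = -6234375/2952790016, a_7 = 4453125/4294967296, a_8 = -289453125/549755813888.
Write the denominator as Q(r) = 1 + q1*r + q2*r^2 + q3*r^3. Requiring Q*f - P = O(r^9) with deg P <= 5 kills the coefficients of r^6..r^8 in Q*f:
  r^6: a_6 + q1*a_5 + q2*a_4 + q3*a_3 = 0, i.e. -6234375/2952790016 + (415625/92274688)*q1 + (-59375/5767168)*q2 + (2375/90112)*q3 = 0.
  r^7: a_7 + q1*a_6 + q2*a_5 + q3*a_4 = 0, i.e. 4453125/4294967296 + (-6234375/2952790016)*q1 + (415625/92274688)*q2 + (-59375/5767168)*q3 = 0.
  r^8: a_8 + q1*a_7 + q2*a_6 + q3*a_5 = 0, i.e. -289453125/549755813888 + (4453125/4294967296)*q1 + (-6234375/2952790016)*q2 + (415625/92274688)*q3 = 0.
Solving this linear system: q1 = 135/128, q2 = 675/2048, q3 = 1875/65536.
The numerator is Q*f truncated at degree 5: P0 = a_0 = 50/33; P1 = a_1 + q1*a_0 = 1505/704; P2 = a_2 + q1*a_1 + q2*a_0 = 22175/22528; P3 = a_3 + q1*a_2 + q2*a_1 + q3*a_0 = 114375/720896; P4 = a_4 + q1*a_3 + q2*a_2 + q3*a_1 = 59375/11534336; P5 = a_5 + q1*a_4 + q2*a_3 + q3*a_2 = -59375/738197504.

The Pade approximant has numerator coefficients [50/33, 1505/704, 22175/22528, 114375/720896, 59375/11534336, -59375/738197504]; denominator coefficients [1, 135/128, 675/2048, 1875/65536].


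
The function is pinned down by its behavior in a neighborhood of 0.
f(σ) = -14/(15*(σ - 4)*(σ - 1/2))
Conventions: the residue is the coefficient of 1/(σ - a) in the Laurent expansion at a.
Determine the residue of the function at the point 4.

At the order-1 pole 4 set g(σ) = (σ - (4))*f(σ) = -14/(15*(σ - 1/2)).
Simple pole: residue = g(a) at a = 4, which is -4/15.

The residue is -4/15.


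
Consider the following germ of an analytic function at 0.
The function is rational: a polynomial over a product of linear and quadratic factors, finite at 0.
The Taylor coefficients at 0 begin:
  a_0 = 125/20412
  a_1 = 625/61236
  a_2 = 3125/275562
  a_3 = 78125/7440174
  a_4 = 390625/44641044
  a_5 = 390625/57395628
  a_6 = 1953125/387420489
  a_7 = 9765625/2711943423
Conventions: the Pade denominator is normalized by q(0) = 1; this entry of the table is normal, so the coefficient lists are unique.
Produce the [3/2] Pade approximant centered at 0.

The Pade approximant has numerator coefficients [125/20412, 125/61236, 625/1102248, 3125/29760696]; denominator coefficients [1, -4/3, 25/54].

Taylor coefficients needed (read off): a_0 = 125/20412, a_1 = 625/61236, a_2 = 3125/275562, a_3 = 78125/7440174, a_4 = 390625/44641044, a_5 = 390625/57395628.
Write the denominator as Q(χ) = 1 + q1*χ + q2*χ^2. Requiring Q*f - P = O(χ^6) with deg P <= 3 kills the coefficients of χ^4..χ^5 in Q*f:
  χ^4: a_4 + q1*a_3 + q2*a_2 = 0, i.e. 390625/44641044 + (78125/7440174)*q1 + (3125/275562)*q2 = 0.
  χ^5: a_5 + q1*a_4 + q2*a_3 = 0, i.e. 390625/57395628 + (390625/44641044)*q1 + (78125/7440174)*q2 = 0.
Solving this linear system: q1 = -4/3, q2 = 25/54.
The numerator is Q*f truncated at degree 3: P0 = a_0 = 125/20412; P1 = a_1 + q1*a_0 = 125/61236; P2 = a_2 + q1*a_1 + q2*a_0 = 625/1102248; P3 = a_3 + q1*a_2 + q2*a_1 = 3125/29760696.


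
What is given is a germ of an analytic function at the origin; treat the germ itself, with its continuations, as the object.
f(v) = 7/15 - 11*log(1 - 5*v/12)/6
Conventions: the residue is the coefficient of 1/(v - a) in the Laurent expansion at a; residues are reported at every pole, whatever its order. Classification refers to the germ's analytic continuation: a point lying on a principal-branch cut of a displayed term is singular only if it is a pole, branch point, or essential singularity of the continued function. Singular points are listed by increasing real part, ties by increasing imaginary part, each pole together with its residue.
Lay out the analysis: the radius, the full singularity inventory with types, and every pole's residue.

Radius of convergence at 0: 12/5.
At 12/5: a logarithmic branch point.

Branch term (-11/6)*log(1 - v/(12/5)): its argument vanishes at v = 12/5, a logarithmic branch point, modulus 12/5.
The radius of convergence is the smallest modulus among the singular points: 12/5.


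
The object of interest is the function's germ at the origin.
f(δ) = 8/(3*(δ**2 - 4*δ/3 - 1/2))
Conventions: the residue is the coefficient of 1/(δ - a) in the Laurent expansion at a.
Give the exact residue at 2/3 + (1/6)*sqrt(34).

The factor δ**2 - 4*δ/3 - 1/2 splits as (δ - a)(δ - a') with a = 2/3 + (1/6)*sqrt(34), a' = 2/3 - (1/6)*sqrt(34). At the order-1 pole a set g(δ) = (δ - a)*f(δ) = [8/3] / (δ - a').
Simple pole: residue = g(a) at a = 2/3 + (1/6)*sqrt(34), which is (4/17)*sqrt(34).

The residue is (4/17)*sqrt(34).


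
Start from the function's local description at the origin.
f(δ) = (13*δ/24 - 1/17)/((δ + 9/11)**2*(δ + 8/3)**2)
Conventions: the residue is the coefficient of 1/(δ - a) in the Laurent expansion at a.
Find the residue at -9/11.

At the order-2 pole -9/11 set g(δ) = (δ - (-9/11))^2*f(δ) = (13*δ/24 - 1/17)/(δ + 8/3)**2.
Order-2 pole: residue = g'(a); g'(-9/11) = 9800637/30869416, so the residue is 9800637/30869416.

The residue is 9800637/30869416.


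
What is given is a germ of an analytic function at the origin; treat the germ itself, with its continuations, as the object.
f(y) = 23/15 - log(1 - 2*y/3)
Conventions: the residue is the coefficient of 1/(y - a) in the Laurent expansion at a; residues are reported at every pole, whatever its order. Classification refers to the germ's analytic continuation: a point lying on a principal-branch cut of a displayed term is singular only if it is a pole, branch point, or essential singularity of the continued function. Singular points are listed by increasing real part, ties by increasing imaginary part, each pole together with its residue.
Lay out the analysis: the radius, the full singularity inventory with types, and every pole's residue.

Radius of convergence at 0: 3/2.
At 3/2: a logarithmic branch point.

Branch term (-1)*log(1 - y/(3/2)): its argument vanishes at y = 3/2, a logarithmic branch point, modulus 3/2.
The radius of convergence is the smallest modulus among the singular points: 3/2.


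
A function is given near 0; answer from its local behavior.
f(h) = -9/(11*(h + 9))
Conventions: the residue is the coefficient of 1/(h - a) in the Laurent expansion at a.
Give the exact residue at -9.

The residue is -9/11.

At the order-1 pole -9 set g(h) = (h - (-9))*f(h) = -9/11.
Simple pole: residue = g(a) at a = -9, which is -9/11.


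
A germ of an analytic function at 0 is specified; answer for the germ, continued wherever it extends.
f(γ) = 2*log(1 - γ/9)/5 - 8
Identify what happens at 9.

The term (2/5)*log(1 - γ/(9)) has argument 1 - 9/(9) = 0 at 9: a logarithmic (infinitely-sheeted) branch point; the remaining terms are analytic or single-valued there.

The point is a logarithmic branch point.


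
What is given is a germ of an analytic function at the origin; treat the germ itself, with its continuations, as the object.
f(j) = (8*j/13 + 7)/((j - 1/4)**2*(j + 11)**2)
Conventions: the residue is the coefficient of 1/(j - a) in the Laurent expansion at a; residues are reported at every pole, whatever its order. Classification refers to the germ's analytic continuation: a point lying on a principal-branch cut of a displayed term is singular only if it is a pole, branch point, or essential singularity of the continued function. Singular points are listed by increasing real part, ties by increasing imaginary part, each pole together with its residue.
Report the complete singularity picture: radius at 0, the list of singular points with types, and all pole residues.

Denominator factor (j - 1/4)^2: pole of order 2 at 1/4, modulus 1/4.
Denominator factor (j + 11)^2: pole of order 2 at -11, modulus 11.
The radius of convergence is the smallest modulus among the singular points: 1/4.
At the order-2 pole -11 set g(j) = (j - (-11))^2*f(j) = (8*j/13 + 7)/(j - 1/4)**2.
Order-2 pole: residue = g'(a); g'(-11) = 2048/394875, so the residue is 2048/394875.
At the order-2 pole 1/4 set g(j) = (j - (1/4))^2*f(j) = (8*j/13 + 7)/(j + 11)**2.
Order-2 pole: residue = g'(a); g'(1/4) = -2048/394875, so the residue is -2048/394875.
List the singular points by increasing real part (a conjugate pair: the negative imaginary part first).

Radius of convergence at 0: 1/4.
At -11: a pole of order 2; residue 2048/394875.
At 1/4: a pole of order 2; residue -2048/394875.


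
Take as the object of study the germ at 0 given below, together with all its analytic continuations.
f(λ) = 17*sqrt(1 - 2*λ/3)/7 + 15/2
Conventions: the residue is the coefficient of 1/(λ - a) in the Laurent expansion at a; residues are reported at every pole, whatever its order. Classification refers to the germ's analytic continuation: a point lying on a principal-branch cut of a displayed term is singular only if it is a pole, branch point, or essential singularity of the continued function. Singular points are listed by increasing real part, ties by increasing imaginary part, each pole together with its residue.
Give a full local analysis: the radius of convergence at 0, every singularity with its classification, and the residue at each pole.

Radius of convergence at 0: 3/2.
At 3/2: an algebraic (square-root) branch point.

Branch term (17/7)*sqrt(1 - λ/(3/2)): its argument vanishes at λ = 3/2, a square-root branch point, modulus 3/2.
The radius of convergence is the smallest modulus among the singular points: 3/2.


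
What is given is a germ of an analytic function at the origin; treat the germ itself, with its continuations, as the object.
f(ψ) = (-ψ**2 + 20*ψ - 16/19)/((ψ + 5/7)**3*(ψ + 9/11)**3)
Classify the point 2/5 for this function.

The point is a regular point.

Denominator factors: ψ + 5/7 = 39/35 at ψ = 2/5; ψ + 9/11 = 67/55 at ψ = 2/5 — none vanishes.
So the germ continues analytically to 2/5.


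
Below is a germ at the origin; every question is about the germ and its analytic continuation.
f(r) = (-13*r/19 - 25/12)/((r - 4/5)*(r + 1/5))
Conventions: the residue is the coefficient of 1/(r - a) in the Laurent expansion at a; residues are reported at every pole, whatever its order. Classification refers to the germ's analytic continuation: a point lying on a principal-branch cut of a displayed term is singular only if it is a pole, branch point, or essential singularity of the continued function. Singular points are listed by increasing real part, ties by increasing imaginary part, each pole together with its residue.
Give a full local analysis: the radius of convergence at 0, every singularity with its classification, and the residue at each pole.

Denominator factor (r - 4/5): pole of order 1 at 4/5, modulus 4/5.
Denominator factor (r + 1/5): pole of order 1 at -1/5, modulus 1/5.
The radius of convergence is the smallest modulus among the singular points: 1/5.
At the order-1 pole -1/5 set g(r) = (r - (-1/5))*f(r) = (-13*r/19 - 25/12)/(r - 4/5).
Simple pole: residue = g(a) at a = -1/5, which is 2219/1140.
At the order-1 pole 4/5 set g(r) = (r - (4/5))*f(r) = (-13*r/19 - 25/12)/(r + 1/5).
Simple pole: residue = g(a) at a = 4/5, which is -2999/1140.
List the singular points by increasing real part (a conjugate pair: the negative imaginary part first).

Radius of convergence at 0: 1/5.
At -1/5: a pole of order 1; residue 2219/1140.
At 4/5: a pole of order 1; residue -2999/1140.


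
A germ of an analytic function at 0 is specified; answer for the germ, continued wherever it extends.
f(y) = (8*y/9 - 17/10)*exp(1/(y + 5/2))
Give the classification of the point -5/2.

The exponent 1/(y - (-5/2)) has a pole at -5/2, so exp(1/(y - (-5/2))) takes every nonzero value near it: an essential singularity (not a pole of any order).

The point is an essential singularity.


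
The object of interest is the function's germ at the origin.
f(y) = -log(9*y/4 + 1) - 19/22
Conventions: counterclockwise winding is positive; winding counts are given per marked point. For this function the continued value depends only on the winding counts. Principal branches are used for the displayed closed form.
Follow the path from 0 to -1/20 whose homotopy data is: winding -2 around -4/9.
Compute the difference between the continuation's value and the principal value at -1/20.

The rational part is single-valued and drops out of the difference; each branch term changes only by its own monodromy.
(-1)*log(1 - y/(-4/9)): each positive loop around -4/9 adds 2*pi*i to the log, so winding -2 contributes (-1)*(-2)*2*pi*i = (4)*pi*i.
Summing the contributions at y = -1/20 gives (4)*pi*i.

Continued minus principal equals (4)*pi*i.


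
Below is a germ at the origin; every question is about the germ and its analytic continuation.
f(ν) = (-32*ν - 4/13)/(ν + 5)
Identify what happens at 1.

The point is a regular point.

Denominator factors: ν + 5 = 6 at ν = 1 — none vanishes.
So the germ continues analytically to 1.


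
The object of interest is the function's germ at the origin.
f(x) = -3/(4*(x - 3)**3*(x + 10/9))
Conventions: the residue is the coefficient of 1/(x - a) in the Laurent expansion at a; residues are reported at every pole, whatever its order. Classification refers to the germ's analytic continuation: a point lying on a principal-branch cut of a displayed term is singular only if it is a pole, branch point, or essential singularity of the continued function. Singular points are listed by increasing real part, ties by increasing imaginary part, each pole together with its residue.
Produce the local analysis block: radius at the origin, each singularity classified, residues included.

Denominator factor (x + 10/9): pole of order 1 at -10/9, modulus 10/9.
Denominator factor (x - 3)^3: pole of order 3 at 3, modulus 3.
The radius of convergence is the smallest modulus among the singular points: 10/9.
At the order-1 pole -10/9 set g(x) = (x - (-10/9))*f(x) = -3/(4*(x - 3)**3).
Simple pole: residue = g(a) at a = -10/9, which is 2187/202612.
At the order-3 pole 3 set g(x) = (x - (3))^3*f(x) = -3/(4*(x + 10/9)).
Order-3 pole: residue = g''(a)/2; g''(3) = -2187/101306, so the residue is -2187/202612.
List the singular points by increasing real part (a conjugate pair: the negative imaginary part first).

Radius of convergence at 0: 10/9.
At -10/9: a pole of order 1; residue 2187/202612.
At 3: a pole of order 3; residue -2187/202612.


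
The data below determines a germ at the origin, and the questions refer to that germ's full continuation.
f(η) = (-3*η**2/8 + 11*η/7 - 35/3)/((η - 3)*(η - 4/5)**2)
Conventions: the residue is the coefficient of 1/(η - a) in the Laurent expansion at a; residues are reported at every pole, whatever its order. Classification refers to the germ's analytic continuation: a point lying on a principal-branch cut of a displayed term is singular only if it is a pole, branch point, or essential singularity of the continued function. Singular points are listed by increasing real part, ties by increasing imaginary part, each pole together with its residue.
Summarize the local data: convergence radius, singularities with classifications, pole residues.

Denominator factor (η - 3): pole of order 1 at 3, modulus 3.
Denominator factor (η - 4/5)^2: pole of order 2 at 4/5, modulus 4/5.
The radius of convergence is the smallest modulus among the singular points: 4/5.
At the order-2 pole 4/5 set g(η) = (η - (4/5))^2*f(η) = (-3*η**2/8 + 11*η/7 - 35/3)/(η - 3).
Order-2 pole: residue = g'(a); g'(4/5) = 4469/2541, so the residue is 4469/2541.
At the order-1 pole 3 set g(η) = (η - (3))*f(η) = (-3*η**2/8 + 11*η/7 - 35/3)/(η - 4/5)**2.
Simple pole: residue = g(a) at a = 3, which is -43375/20328.
List the singular points by increasing real part (a conjugate pair: the negative imaginary part first).

Radius of convergence at 0: 4/5.
At 4/5: a pole of order 2; residue 4469/2541.
At 3: a pole of order 1; residue -43375/20328.


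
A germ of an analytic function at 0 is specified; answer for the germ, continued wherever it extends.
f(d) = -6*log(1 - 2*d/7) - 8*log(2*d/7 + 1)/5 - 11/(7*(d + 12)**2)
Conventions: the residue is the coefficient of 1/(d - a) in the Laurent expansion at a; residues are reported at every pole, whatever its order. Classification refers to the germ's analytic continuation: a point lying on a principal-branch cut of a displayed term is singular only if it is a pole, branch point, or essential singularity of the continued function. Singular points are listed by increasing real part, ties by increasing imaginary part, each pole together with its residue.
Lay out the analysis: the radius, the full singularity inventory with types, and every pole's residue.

Denominator factor (d + 12)^2: pole of order 2 at -12, modulus 12.
Branch term (-8/5)*log(1 - d/(-7/2)): its argument vanishes at d = -7/2, a logarithmic branch point, modulus 7/2.
Branch term (-6)*log(1 - d/(7/2)): its argument vanishes at d = 7/2, a logarithmic branch point, modulus 7/2.
The radius of convergence is the smallest modulus among the singular points: 7/2.
The branch terms are analytic at -12 and contribute nothing to the residue; only the rational part matters.
At the order-2 pole -12 set g(d) = (d - (-12))^2*(rational part) = -11/7.
Order-2 pole: residue = g'(a); g'(-12) = 0, so the residue is 0.
List the singular points by increasing real part (a conjugate pair: the negative imaginary part first).

Radius of convergence at 0: 7/2.
At -12: a pole of order 2; residue 0.
At -7/2: a logarithmic branch point.
At 7/2: a logarithmic branch point.


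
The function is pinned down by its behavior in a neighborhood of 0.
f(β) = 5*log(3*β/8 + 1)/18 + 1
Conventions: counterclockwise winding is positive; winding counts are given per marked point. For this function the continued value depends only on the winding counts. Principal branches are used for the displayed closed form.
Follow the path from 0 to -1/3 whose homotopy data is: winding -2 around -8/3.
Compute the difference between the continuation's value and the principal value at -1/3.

The rational part is single-valued and drops out of the difference; each branch term changes only by its own monodromy.
(5/18)*log(1 - β/(-8/3)): each positive loop around -8/3 adds 2*pi*i to the log, so winding -2 contributes (5/18)*(-2)*2*pi*i = -(10/9)*pi*i.
Summing the contributions at β = -1/3 gives -(10/9)*pi*i.

Continued minus principal equals -(10/9)*pi*i.


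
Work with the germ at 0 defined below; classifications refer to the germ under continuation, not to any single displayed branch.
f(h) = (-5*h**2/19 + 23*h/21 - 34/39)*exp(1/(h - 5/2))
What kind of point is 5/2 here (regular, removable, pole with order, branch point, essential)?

The point is an essential singularity.

The exponent 1/(h - (5/2)) has a pole at 5/2, so exp(1/(h - (5/2))) takes every nonzero value near it: an essential singularity (not a pole of any order).


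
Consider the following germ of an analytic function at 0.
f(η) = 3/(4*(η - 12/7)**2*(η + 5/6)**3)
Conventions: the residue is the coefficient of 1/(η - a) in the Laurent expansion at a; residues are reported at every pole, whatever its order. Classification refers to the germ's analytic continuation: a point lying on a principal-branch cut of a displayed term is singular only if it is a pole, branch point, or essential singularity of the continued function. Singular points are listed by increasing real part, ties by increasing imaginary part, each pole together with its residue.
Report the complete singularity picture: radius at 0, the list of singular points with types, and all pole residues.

Denominator factor (η + 5/6)^3: pole of order 3 at -5/6, modulus 5/6.
Denominator factor (η - 12/7)^2: pole of order 2 at 12/7, modulus 12/7.
The radius of convergence is the smallest modulus among the singular points: 5/6.
At the order-3 pole -5/6 set g(η) = (η - (-5/6))^3*f(η) = 3/(4*(η - 12/7)**2).
Order-3 pole: residue = g''(a)/2; g''(-5/6) = 14002632/131079601, so the residue is 7001316/131079601.
At the order-2 pole 12/7 set g(η) = (η - (12/7))^2*f(η) = 3/(4*(η + 5/6)**3).
Order-2 pole: residue = g'(a); g'(12/7) = -7001316/131079601, so the residue is -7001316/131079601.
List the singular points by increasing real part (a conjugate pair: the negative imaginary part first).

Radius of convergence at 0: 5/6.
At -5/6: a pole of order 3; residue 7001316/131079601.
At 12/7: a pole of order 2; residue -7001316/131079601.


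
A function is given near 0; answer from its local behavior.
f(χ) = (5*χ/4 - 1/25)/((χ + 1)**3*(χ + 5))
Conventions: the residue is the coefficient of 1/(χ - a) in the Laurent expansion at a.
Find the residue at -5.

At the order-1 pole -5 set g(χ) = (χ - (-5))*f(χ) = (5*χ/4 - 1/25)/(χ + 1)**3.
Simple pole: residue = g(a) at a = -5, which is 629/6400.

The residue is 629/6400.


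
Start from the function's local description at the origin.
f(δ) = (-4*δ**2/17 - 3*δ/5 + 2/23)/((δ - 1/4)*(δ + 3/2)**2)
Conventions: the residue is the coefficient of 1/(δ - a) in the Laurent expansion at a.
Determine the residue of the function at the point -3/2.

At the order-2 pole -3/2 set g(δ) = (δ - (-3/2))^2*f(δ) = (-4*δ**2/17 - 3*δ/5 + 2/23)/(δ - 1/4).
Order-2 pole: residue = g'(a); g'(-3/2) = -20108/95795, so the residue is -20108/95795.

The residue is -20108/95795.


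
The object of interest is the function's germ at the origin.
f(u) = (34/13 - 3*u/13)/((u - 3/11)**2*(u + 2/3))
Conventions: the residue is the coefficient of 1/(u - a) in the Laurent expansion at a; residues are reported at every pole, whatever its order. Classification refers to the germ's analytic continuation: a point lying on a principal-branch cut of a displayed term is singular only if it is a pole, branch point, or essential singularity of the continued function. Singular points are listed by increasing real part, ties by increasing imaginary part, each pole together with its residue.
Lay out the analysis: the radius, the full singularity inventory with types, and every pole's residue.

Denominator factor (u - 3/11)^2: pole of order 2 at 3/11, modulus 3/11.
Denominator factor (u + 2/3): pole of order 1 at -2/3, modulus 2/3.
The radius of convergence is the smallest modulus among the singular points: 3/11.
At the order-1 pole -2/3 set g(u) = (u - (-2/3))*f(u) = (34/13 - 3*u/13)/(u - 3/11)**2.
Simple pole: residue = g(a) at a = -2/3, which is 39204/12493.
At the order-2 pole 3/11 set g(u) = (u - (3/11))^2*f(u) = (34/13 - 3*u/13)/(u + 2/3).
Order-2 pole: residue = g'(a); g'(3/11) = -39204/12493, so the residue is -39204/12493.
List the singular points by increasing real part (a conjugate pair: the negative imaginary part first).

Radius of convergence at 0: 3/11.
At -2/3: a pole of order 1; residue 39204/12493.
At 3/11: a pole of order 2; residue -39204/12493.


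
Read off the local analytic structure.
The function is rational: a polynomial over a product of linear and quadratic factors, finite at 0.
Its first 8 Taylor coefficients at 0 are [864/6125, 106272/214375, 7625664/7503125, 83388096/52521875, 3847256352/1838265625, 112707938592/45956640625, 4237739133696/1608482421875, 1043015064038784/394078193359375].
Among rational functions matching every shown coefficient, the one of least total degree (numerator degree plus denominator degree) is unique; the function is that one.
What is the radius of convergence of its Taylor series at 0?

No rational of total degree below 6 reproduces all 8 coefficients; solving the [0/6] Pade equations on them gives f(μ) = 7/(2*(μ - 7/4)**3*(μ - 5/3)**3), whose expansion matches every shown term.
Denominator factor (μ - 5/3)^3: pole of order 3 at 5/3, modulus 5/3.
Denominator factor (μ - 7/4)^3: pole of order 3 at 7/4, modulus 7/4.
The radius of convergence is the smallest modulus among the singular points: 5/3.

The radius of convergence is 5/3.


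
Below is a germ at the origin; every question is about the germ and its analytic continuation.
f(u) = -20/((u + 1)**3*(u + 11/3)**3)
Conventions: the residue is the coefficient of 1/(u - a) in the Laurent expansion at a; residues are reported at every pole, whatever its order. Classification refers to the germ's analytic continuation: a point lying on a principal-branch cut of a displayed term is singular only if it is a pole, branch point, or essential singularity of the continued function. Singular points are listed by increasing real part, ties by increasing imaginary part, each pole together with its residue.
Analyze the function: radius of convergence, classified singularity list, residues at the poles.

Radius of convergence at 0: 1.
At -11/3: a pole of order 3; residue 3645/4096.
At -1: a pole of order 3; residue -3645/4096.

Denominator factor (u + 1)^3: pole of order 3 at -1, modulus 1.
Denominator factor (u + 11/3)^3: pole of order 3 at -11/3, modulus 11/3.
The radius of convergence is the smallest modulus among the singular points: 1.
At the order-3 pole -11/3 set g(u) = (u - (-11/3))^3*f(u) = -20/(u + 1)**3.
Order-3 pole: residue = g''(a)/2; g''(-11/3) = 3645/2048, so the residue is 3645/4096.
At the order-3 pole -1 set g(u) = (u - (-1))^3*f(u) = -20/(u + 11/3)**3.
Order-3 pole: residue = g''(a)/2; g''(-1) = -3645/2048, so the residue is -3645/4096.
List the singular points by increasing real part (a conjugate pair: the negative imaginary part first).


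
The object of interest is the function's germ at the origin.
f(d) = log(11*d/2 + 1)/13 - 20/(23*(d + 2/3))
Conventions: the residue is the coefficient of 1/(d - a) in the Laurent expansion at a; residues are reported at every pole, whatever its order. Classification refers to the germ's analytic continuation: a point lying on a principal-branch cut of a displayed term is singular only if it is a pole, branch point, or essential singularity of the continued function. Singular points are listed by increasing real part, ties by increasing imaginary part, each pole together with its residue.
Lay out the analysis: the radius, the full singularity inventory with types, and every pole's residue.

Radius of convergence at 0: 2/11.
At -2/3: a pole of order 1; residue -20/23.
At -2/11: a logarithmic branch point.

Denominator factor (d + 2/3): pole of order 1 at -2/3, modulus 2/3.
Branch term (1/13)*log(1 - d/(-2/11)): its argument vanishes at d = -2/11, a logarithmic branch point, modulus 2/11.
The radius of convergence is the smallest modulus among the singular points: 2/11.
The branch term is analytic at -2/3 and contributes nothing to the residue; only the rational part matters.
At the order-1 pole -2/3 set g(d) = (d - (-2/3))*(rational part) = -20/23.
Simple pole: residue = g(a) at a = -2/3, which is -20/23.
List the singular points by increasing real part (a conjugate pair: the negative imaginary part first).


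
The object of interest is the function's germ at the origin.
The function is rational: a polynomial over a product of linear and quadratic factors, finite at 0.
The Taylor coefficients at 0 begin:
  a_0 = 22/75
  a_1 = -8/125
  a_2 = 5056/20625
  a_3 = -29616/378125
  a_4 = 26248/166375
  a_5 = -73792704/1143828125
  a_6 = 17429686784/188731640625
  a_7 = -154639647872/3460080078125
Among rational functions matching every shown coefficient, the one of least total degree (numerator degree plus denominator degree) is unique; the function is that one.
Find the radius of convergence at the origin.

The radius of convergence is -3/22 + (1/22)*sqrt(1219).

No rational of total degree below 4 reproduces all 8 coefficients; solving the [0/4] Pade equations on them gives f(φ) = 11/(6*(φ**2 - 3*φ/11 - 5/2)**2), whose expansion matches every shown term.
Denominator factor (φ**2 - 3*φ/11 - 5/2)^2: discriminant 1219/121, real irrational roots 3/22 + (1/22)*sqrt(1219) and 3/22 - (1/22)*sqrt(1219); poles of order 2, moduli 3/22 + (1/22)*sqrt(1219) and -3/22 + (1/22)*sqrt(1219).
The radius of convergence is the smallest modulus among the singular points: -3/22 + (1/22)*sqrt(1219).


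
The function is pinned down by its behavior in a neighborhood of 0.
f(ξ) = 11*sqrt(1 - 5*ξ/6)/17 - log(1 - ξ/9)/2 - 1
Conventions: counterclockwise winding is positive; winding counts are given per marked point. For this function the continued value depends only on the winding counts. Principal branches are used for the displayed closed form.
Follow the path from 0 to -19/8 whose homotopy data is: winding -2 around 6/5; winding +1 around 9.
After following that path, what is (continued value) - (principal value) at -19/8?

Continued minus principal equals -pi*i.

The rational part is single-valued and drops out of the difference; each branch term changes only by its own monodromy.
(11/17)*sqrt(1 - ξ/(6/5)): winding -2 is even, the square root returns to the same sheet, contribution 0.
(-1/2)*log(1 - ξ/(9)): each positive loop around 9 adds 2*pi*i to the log, so winding +1 contributes (-1/2)*(1)*2*pi*i = -pi*i.
Summing the contributions at ξ = -19/8 gives -pi*i.


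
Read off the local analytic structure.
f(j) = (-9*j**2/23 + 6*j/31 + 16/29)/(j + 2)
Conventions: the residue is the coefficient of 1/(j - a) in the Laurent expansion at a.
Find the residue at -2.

At the order-1 pole -2 set g(j) = (j - (-2))*f(j) = -9*j**2/23 + 6*j/31 + 16/29.
Simple pole: residue = g(a) at a = -2, which is -28960/20677.

The residue is -28960/20677.


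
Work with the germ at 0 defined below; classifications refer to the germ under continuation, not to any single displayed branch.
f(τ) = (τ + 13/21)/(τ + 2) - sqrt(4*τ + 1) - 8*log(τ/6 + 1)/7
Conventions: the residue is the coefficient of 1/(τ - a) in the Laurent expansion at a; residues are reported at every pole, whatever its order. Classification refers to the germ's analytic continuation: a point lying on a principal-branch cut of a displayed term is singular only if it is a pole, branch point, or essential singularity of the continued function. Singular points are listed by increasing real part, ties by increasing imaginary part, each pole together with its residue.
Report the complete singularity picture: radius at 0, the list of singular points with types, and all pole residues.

Denominator factor (τ + 2): pole of order 1 at -2, modulus 2.
Branch term (-1)*sqrt(1 - τ/(-1/4)): its argument vanishes at τ = -1/4, a square-root branch point, modulus 1/4.
Branch term (-8/7)*log(1 - τ/(-6)): its argument vanishes at τ = -6, a logarithmic branch point, modulus 6.
The radius of convergence is the smallest modulus among the singular points: 1/4.
The branch terms are analytic at -2 and contribute nothing to the residue; only the rational part matters.
At the order-1 pole -2 set g(τ) = (τ - (-2))*(rational part) = τ + 13/21.
Simple pole: residue = g(a) at a = -2, which is -29/21.
List the singular points by increasing real part (a conjugate pair: the negative imaginary part first).

Radius of convergence at 0: 1/4.
At -6: a logarithmic branch point.
At -2: a pole of order 1; residue -29/21.
At -1/4: an algebraic (square-root) branch point.


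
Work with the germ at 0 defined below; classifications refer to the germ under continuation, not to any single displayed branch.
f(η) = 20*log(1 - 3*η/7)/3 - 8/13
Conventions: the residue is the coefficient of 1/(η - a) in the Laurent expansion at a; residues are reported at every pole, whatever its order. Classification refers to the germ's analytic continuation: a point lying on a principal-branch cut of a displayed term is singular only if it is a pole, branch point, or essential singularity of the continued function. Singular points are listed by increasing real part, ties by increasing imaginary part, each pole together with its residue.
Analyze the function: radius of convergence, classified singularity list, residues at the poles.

Radius of convergence at 0: 7/3.
At 7/3: a logarithmic branch point.

Branch term (20/3)*log(1 - η/(7/3)): its argument vanishes at η = 7/3, a logarithmic branch point, modulus 7/3.
The radius of convergence is the smallest modulus among the singular points: 7/3.


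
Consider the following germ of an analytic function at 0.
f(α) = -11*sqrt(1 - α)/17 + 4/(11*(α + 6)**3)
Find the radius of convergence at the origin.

The radius of convergence is 1.

Denominator factor (α + 6)^3: pole of order 3 at -6, modulus 6.
Branch term (-11/17)*sqrt(1 - α/(1)): its argument vanishes at α = 1, a square-root branch point, modulus 1.
The radius of convergence is the smallest modulus among the singular points: 1.
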